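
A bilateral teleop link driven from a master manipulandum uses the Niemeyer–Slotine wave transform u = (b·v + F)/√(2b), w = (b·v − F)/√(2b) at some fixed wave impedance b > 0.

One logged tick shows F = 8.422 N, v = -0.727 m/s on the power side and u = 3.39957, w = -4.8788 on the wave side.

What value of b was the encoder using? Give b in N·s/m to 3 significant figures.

b = 2.07 N·s/m

u + w = -1.47923;  u + w = √(2b)·v, so √(2b) = -1.47923/(-0.727) = 2.03470.
b = (√(2b))²/2 = 4.14002/2 = 2.07001.
(Check via u − w = 2F/√(2b): u − w = 8.27837, 2F/√(2b) = 8.27835.)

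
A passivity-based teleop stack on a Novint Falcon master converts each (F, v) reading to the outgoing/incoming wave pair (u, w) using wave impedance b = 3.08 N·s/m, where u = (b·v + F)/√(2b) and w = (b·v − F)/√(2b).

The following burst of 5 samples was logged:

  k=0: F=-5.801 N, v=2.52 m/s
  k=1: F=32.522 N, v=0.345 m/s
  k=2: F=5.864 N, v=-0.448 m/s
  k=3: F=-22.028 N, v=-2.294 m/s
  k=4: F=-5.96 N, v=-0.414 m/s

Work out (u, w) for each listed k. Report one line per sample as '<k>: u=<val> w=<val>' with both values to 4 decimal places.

k=0: b·v=3.08×2.52=7.7616; √(2b)=2.4819; u=(7.7616+(-5.801))/2.4819=0.7899, w=(7.7616−(-5.801))/2.4819=5.4645
k=1: b·v=3.08×0.345=1.0626; √(2b)=2.4819; u=(1.0626+32.522)/2.4819=13.5316, w=(1.0626−32.522)/2.4819=-12.6754
k=2: b·v=3.08×(-0.448)=-1.3798; √(2b)=2.4819; u=(-1.3798+5.864)/2.4819=1.8067, w=(-1.3798−5.864)/2.4819=-2.9186
k=3: b·v=3.08×(-2.294)=-7.0655; √(2b)=2.4819; u=(-7.0655+(-22.028))/2.4819=-11.7221, w=(-7.0655−(-22.028))/2.4819=6.0286
k=4: b·v=3.08×(-0.414)=-1.2751; √(2b)=2.4819; u=(-1.2751+(-5.96))/2.4819=-2.9151, w=(-1.2751−(-5.96))/2.4819=1.8876

0: u=0.7899 w=5.4645
1: u=13.5316 w=-12.6754
2: u=1.8067 w=-2.9186
3: u=-11.7221 w=6.0286
4: u=-2.9151 w=1.8876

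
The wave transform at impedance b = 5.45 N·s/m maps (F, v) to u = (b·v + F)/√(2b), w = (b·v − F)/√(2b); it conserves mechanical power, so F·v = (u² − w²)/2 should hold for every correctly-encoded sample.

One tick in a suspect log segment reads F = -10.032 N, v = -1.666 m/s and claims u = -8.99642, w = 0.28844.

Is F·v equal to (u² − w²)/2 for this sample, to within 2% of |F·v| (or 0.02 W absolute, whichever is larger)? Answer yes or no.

no

F·v = (-10.032)×(-1.666) = 16.71331 W.
(u² − w²)/2 = (80.93557 − 0.08320)/2 = 40.42619 W.
|Δ| = 23.71288;  2% of max(1, |F·v|) = 0.33427.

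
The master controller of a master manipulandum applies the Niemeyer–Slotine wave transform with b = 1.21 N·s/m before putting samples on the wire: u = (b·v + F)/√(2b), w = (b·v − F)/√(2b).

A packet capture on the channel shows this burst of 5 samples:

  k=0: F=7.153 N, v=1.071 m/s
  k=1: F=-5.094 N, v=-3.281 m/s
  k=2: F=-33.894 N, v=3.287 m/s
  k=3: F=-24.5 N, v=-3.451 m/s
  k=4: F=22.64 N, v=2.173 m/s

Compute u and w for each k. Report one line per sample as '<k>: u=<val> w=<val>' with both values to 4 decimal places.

k=0: b·v=1.21×1.071=1.2959; √(2b)=1.5556; u=(1.2959+7.153)/1.5556=5.4312, w=(1.2959−7.153)/1.5556=-3.7651
k=1: b·v=1.21×(-3.281)=-3.9700; √(2b)=1.5556; u=(-3.9700+(-5.094))/1.5556=-5.8266, w=(-3.9700−(-5.094))/1.5556=0.7225
k=2: b·v=1.21×3.287=3.9773; √(2b)=1.5556; u=(3.9773+(-33.894))/1.5556=-19.2312, w=(3.9773−(-33.894))/1.5556=24.3446
k=3: b·v=1.21×(-3.451)=-4.1757; √(2b)=1.5556; u=(-4.1757+(-24.5))/1.5556=-18.4334, w=(-4.1757−(-24.5))/1.5556=13.0649
k=4: b·v=1.21×2.173=2.6293; √(2b)=1.5556; u=(2.6293+22.64)/1.5556=16.2437, w=(2.6293−22.64)/1.5556=-12.8633

0: u=5.4312 w=-3.7651
1: u=-5.8266 w=0.7225
2: u=-19.2312 w=24.3446
3: u=-18.4334 w=13.0649
4: u=16.2437 w=-12.8633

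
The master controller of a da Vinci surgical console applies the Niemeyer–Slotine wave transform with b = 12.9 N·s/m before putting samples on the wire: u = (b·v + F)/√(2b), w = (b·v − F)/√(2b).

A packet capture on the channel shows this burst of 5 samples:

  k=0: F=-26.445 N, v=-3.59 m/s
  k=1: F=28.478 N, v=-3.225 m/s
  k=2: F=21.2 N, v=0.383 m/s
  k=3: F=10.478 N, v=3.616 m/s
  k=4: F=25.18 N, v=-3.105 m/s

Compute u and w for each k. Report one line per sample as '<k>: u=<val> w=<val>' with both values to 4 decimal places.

k=0: b·v=12.9×(-3.59)=-46.3110; √(2b)=5.0794; u=(-46.3110+(-26.445))/5.0794=-14.3238, w=(-46.3110−(-26.445))/5.0794=-3.9111
k=1: b·v=12.9×(-3.225)=-41.6025; √(2b)=5.0794; u=(-41.6025+28.478)/5.0794=-2.5839, w=(-41.6025−28.478)/5.0794=-13.7971
k=2: b·v=12.9×0.383=4.9407; √(2b)=5.0794; u=(4.9407+21.2)/5.0794=5.1464, w=(4.9407−21.2)/5.0794=-3.2010
k=3: b·v=12.9×3.616=46.6464; √(2b)=5.0794; u=(46.6464+10.478)/5.0794=11.2464, w=(46.6464−10.478)/5.0794=7.1206
k=4: b·v=12.9×(-3.105)=-40.0545; √(2b)=5.0794; u=(-40.0545+25.18)/5.0794=-2.9284, w=(-40.0545−25.18)/5.0794=-12.8430

0: u=-14.3238 w=-3.9111
1: u=-2.5839 w=-13.7971
2: u=5.1464 w=-3.2010
3: u=11.2464 w=7.1206
4: u=-2.9284 w=-12.8430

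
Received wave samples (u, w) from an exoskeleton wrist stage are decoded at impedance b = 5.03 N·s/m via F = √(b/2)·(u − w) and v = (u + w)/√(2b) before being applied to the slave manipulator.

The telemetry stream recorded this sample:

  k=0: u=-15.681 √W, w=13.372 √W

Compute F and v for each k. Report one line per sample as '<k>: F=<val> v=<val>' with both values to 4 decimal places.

0: F=-46.0744 v=-0.7280

k=0: u−w=-29.0530, u+w=-2.3090; √(b/2)=1.5859, √(2b)=3.1718; F=1.5859×(-29.053)=-46.0744, v=-2.3090/3.1718=-0.7280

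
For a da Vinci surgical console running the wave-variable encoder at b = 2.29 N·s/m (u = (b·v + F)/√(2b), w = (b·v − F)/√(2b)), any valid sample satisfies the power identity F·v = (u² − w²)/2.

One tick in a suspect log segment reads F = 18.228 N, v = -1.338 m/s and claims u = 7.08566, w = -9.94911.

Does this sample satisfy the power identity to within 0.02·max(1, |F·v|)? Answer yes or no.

yes

F·v = 18.228×(-1.338) = -24.38906 W.
(u² − w²)/2 = (50.20658 − 98.98479)/2 = -24.38911 W.
|Δ| = 0.00004;  2% of max(1, |F·v|) = 0.48778.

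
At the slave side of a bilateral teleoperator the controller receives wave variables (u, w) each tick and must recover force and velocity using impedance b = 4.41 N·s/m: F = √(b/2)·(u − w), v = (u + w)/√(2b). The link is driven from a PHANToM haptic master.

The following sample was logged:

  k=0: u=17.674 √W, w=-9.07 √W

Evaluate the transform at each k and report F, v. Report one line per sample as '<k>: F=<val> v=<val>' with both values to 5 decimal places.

k=0: u−w=26.74400, u+w=8.60400; √(b/2)=1.48492, √(2b)=2.96985; F=1.48492×26.744=39.71281, v=8.60400/2.96985=2.89712

0: F=39.71281 v=2.89712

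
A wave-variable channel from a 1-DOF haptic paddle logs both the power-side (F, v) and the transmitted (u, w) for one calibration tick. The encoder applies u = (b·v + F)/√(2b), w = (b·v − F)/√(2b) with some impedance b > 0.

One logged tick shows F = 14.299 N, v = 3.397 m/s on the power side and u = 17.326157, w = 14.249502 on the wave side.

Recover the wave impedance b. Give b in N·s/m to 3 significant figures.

u + w = 31.575659;  u + w = √(2b)·v, so √(2b) = 31.575659/3.397 = 9.295160.
b = (√(2b))²/2 = 86.400002/2 = 43.200001.
(Check via u − w = 2F/√(2b): u − w = 3.076655, 2F/√(2b) = 3.076655.)

b = 43.2 N·s/m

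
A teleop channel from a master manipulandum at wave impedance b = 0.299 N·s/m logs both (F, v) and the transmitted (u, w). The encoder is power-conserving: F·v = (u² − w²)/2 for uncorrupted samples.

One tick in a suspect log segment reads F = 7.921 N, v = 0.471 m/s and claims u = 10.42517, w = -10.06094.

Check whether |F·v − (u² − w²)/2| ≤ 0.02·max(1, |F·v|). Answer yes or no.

F·v = 7.921×0.471 = 3.7308 W.
(u² − w²)/2 = (108.6842 − 101.2225)/2 = 3.7308 W.
|Δ| = 0.0000;  2% of max(1, |F·v|) = 0.0746.

yes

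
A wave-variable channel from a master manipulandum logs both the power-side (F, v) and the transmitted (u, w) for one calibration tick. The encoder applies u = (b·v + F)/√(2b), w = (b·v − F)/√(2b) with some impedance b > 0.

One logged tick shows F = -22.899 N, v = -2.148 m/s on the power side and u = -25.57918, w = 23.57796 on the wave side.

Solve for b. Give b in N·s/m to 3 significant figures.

b = 0.434 N·s/m

u + w = -2.0012;  u + w = √(2b)·v, so √(2b) = -2.0012/(-2.148) = 0.9317.
b = (√(2b))²/2 = 0.8680/2 = 0.4340.
(Check via u − w = 2F/√(2b): u − w = -49.1571, 2F/√(2b) = -49.1571.)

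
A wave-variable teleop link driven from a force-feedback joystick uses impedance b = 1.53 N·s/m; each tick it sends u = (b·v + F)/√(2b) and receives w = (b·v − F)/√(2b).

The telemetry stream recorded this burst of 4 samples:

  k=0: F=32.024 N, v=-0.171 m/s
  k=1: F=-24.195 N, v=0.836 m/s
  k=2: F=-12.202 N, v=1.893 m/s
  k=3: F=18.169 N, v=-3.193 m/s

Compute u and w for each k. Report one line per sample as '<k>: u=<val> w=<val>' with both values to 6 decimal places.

k=0: b·v=1.53×(-0.171)=-0.261630; √(2b)=1.749286; u=(-0.261630+32.024)/1.749286=18.157338, w=(-0.261630−32.024)/1.749286=-18.456466
k=1: b·v=1.53×0.836=1.279080; √(2b)=1.749286; u=(1.279080+(-24.195))/1.749286=-13.100160, w=(1.279080−(-24.195))/1.749286=14.562562
k=2: b·v=1.53×1.893=2.896290; √(2b)=1.749286; u=(2.896290+(-12.202))/1.749286=-5.319720, w=(2.896290−(-12.202))/1.749286=8.631118
k=3: b·v=1.53×(-3.193)=-4.885290; √(2b)=1.749286; u=(-4.885290+18.169)/1.749286=7.593792, w=(-4.885290−18.169)/1.749286=-13.179260

0: u=18.157338 w=-18.456466
1: u=-13.100160 w=14.562562
2: u=-5.319720 w=8.631118
3: u=7.593792 w=-13.179260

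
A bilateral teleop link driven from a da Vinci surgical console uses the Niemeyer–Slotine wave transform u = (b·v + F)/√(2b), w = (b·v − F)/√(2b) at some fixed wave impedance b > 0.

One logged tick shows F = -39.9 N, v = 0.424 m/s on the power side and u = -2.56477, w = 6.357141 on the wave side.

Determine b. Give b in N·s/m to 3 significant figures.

u + w = 3.792371;  u + w = √(2b)·v, so √(2b) = 3.792371/0.424 = 8.944271.
b = (√(2b))²/2 = 79.999988/2 = 39.999994.
(Check via u − w = 2F/√(2b): u − w = -8.921911, 2F/√(2b) = -8.921912.)

b = 40 N·s/m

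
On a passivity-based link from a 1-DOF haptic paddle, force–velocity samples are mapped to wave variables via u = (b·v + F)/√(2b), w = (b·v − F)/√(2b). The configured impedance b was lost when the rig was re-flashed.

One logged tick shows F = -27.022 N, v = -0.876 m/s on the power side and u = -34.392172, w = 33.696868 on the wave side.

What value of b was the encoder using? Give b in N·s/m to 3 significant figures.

b = 0.315 N·s/m

u + w = -0.695304;  u + w = √(2b)·v, so √(2b) = -0.695304/(-0.876) = 0.793726.
b = (√(2b))²/2 = 0.630001/2 = 0.315001.
(Check via u − w = 2F/√(2b): u − w = -68.089040, 2F/√(2b) = -68.088986.)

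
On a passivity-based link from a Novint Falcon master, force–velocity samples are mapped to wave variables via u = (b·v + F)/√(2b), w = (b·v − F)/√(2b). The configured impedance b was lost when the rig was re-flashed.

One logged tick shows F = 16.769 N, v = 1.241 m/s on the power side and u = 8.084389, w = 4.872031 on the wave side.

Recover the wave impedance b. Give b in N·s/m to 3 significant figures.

u + w = 12.956420;  u + w = √(2b)·v, so √(2b) = 12.956420/1.241 = 10.440306.
b = (√(2b))²/2 = 108.999994/2 = 54.499997.
(Check via u − w = 2F/√(2b): u − w = 3.212358, 2F/√(2b) = 3.212358.)

b = 54.5 N·s/m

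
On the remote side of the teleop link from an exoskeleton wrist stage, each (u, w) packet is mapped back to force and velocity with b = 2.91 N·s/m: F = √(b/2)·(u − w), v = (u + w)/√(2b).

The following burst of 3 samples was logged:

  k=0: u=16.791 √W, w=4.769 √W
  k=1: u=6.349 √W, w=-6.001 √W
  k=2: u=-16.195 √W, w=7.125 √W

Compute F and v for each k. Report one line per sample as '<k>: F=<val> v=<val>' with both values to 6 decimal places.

0: F=14.501343 v=8.936908
1: F=14.896988 v=0.144251
2: F=-28.129372 v=-3.759636

k=0: u−w=12.022000, u+w=21.560000; √(b/2)=1.206234, √(2b)=2.412468; F=1.206234×12.022=14.501343, v=21.560000/2.412468=8.936908
k=1: u−w=12.350000, u+w=0.348000; √(b/2)=1.206234, √(2b)=2.412468; F=1.206234×12.35=14.896988, v=0.348000/2.412468=0.144251
k=2: u−w=-23.320000, u+w=-9.070000; √(b/2)=1.206234, √(2b)=2.412468; F=1.206234×(-23.32)=-28.129372, v=-9.070000/2.412468=-3.759636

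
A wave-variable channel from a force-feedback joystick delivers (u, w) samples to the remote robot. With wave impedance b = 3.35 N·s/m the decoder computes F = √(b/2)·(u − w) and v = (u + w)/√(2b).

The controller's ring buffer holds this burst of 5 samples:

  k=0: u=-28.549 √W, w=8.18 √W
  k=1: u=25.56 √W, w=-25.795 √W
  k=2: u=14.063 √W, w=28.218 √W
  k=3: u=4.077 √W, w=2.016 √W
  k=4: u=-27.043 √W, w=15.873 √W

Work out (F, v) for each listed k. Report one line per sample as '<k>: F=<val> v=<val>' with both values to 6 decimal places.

0: F=-47.535330 v=-7.869231
1: F=66.464561 v=-0.090788
2: F=-18.319655 v=16.334575
3: F=2.667383 v=2.353931
4: F=-55.542656 v=-4.315347

k=0: u−w=-36.729000, u+w=-20.369000; √(b/2)=1.294218, √(2b)=2.588436; F=1.294218×(-36.729)=-47.535330, v=-20.369000/2.588436=-7.869231
k=1: u−w=51.355000, u+w=-0.235000; √(b/2)=1.294218, √(2b)=2.588436; F=1.294218×51.355=66.464561, v=-0.235000/2.588436=-0.090788
k=2: u−w=-14.155000, u+w=42.281000; √(b/2)=1.294218, √(2b)=2.588436; F=1.294218×(-14.155)=-18.319655, v=42.281000/2.588436=16.334575
k=3: u−w=2.061000, u+w=6.093000; √(b/2)=1.294218, √(2b)=2.588436; F=1.294218×2.061=2.667383, v=6.093000/2.588436=2.353931
k=4: u−w=-42.916000, u+w=-11.170000; √(b/2)=1.294218, √(2b)=2.588436; F=1.294218×(-42.916)=-55.542656, v=-11.170000/2.588436=-4.315347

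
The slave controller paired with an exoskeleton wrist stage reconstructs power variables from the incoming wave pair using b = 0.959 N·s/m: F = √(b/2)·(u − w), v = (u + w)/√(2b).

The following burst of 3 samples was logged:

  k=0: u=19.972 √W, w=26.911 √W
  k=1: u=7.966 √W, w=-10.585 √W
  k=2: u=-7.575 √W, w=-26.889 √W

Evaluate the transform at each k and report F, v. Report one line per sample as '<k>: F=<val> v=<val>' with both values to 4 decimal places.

k=0: u−w=-6.9390, u+w=46.8830; √(b/2)=0.6925, √(2b)=1.3849; F=0.6925×(-6.939)=-4.8050, v=46.8830/1.3849=33.8525
k=1: u−w=18.5510, u+w=-2.6190; √(b/2)=0.6925, √(2b)=1.3849; F=0.6925×18.551=12.8458, v=-2.6190/1.3849=-1.8911
k=2: u−w=19.3140, u+w=-34.4640; √(b/2)=0.6925, √(2b)=1.3849; F=0.6925×19.314=13.3742, v=-34.4640/1.3849=-24.8852

0: F=-4.8050 v=33.8525
1: F=12.8458 v=-1.8911
2: F=13.3742 v=-24.8852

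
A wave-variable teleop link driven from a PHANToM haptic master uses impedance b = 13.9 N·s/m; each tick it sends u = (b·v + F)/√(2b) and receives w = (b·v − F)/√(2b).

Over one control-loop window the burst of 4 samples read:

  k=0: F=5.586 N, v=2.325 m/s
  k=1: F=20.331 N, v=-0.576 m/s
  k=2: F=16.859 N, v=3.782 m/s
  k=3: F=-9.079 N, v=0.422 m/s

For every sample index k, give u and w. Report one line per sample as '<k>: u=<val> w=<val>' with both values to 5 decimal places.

0: u=7.18881 w=5.06992
1: u=2.33749 w=-5.37449
2: u=13.16792 w=6.77294
3: u=-0.60942 w=2.83444

k=0: b·v=13.9×2.325=32.31750; √(2b)=5.27257; u=(32.31750+5.586)/5.27257=7.18881, w=(32.31750−5.586)/5.27257=5.06992
k=1: b·v=13.9×(-0.576)=-8.00640; √(2b)=5.27257; u=(-8.00640+20.331)/5.27257=2.33749, w=(-8.00640−20.331)/5.27257=-5.37449
k=2: b·v=13.9×3.782=52.56980; √(2b)=5.27257; u=(52.56980+16.859)/5.27257=13.16792, w=(52.56980−16.859)/5.27257=6.77294
k=3: b·v=13.9×0.422=5.86580; √(2b)=5.27257; u=(5.86580+(-9.079))/5.27257=-0.60942, w=(5.86580−(-9.079))/5.27257=2.83444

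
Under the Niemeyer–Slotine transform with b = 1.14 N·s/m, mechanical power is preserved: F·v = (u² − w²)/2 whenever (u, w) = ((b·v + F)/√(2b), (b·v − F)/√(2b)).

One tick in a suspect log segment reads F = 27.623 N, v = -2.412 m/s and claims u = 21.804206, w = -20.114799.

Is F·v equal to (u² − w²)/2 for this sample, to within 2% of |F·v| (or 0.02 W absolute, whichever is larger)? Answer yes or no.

no

F·v = 27.623×(-2.412) = -66.626676 W.
(u² − w²)/2 = (475.423399 − 404.605139)/2 = 35.409130 W.
|Δ| = 102.035806;  2% of max(1, |F·v|) = 1.332534.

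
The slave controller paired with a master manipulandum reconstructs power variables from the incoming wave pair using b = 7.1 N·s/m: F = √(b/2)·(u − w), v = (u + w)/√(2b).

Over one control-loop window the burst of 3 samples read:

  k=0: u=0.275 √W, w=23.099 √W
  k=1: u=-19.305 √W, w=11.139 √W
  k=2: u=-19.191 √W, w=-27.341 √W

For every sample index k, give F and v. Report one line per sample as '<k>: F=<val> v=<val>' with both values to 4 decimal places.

0: F=-43.0037 v=6.2028
1: F=-57.3609 v=-2.1670
2: F=15.3558 v=-12.3483

k=0: u−w=-22.8240, u+w=23.3740; √(b/2)=1.8841, √(2b)=3.7683; F=1.8841×(-22.824)=-43.0037, v=23.3740/3.7683=6.2028
k=1: u−w=-30.4440, u+w=-8.1660; √(b/2)=1.8841, √(2b)=3.7683; F=1.8841×(-30.444)=-57.3609, v=-8.1660/3.7683=-2.1670
k=2: u−w=8.1500, u+w=-46.5320; √(b/2)=1.8841, √(2b)=3.7683; F=1.8841×8.15=15.3558, v=-46.5320/3.7683=-12.3483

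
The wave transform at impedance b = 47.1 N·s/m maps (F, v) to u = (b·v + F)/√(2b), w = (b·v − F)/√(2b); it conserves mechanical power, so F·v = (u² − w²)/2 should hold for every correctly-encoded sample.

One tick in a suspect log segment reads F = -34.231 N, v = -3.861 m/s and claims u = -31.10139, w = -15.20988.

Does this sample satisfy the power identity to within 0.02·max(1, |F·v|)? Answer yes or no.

F·v = (-34.231)×(-3.861) = 132.1659 W.
(u² − w²)/2 = (967.2965 − 231.3404)/2 = 367.9780 W.
|Δ| = 235.8121;  2% of max(1, |F·v|) = 2.6433.

no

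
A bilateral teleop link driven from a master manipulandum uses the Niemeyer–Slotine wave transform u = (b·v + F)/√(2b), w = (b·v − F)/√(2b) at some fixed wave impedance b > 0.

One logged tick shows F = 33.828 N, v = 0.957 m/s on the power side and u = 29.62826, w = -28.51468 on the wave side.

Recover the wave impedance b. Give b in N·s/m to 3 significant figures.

u + w = 1.113580;  u + w = √(2b)·v, so √(2b) = 1.113580/0.957 = 1.163615.
b = (√(2b))²/2 = 1.354001/2 = 0.677000.
(Check via u − w = 2F/√(2b): u − w = 58.142940, 2F/√(2b) = 58.142919.)

b = 0.677 N·s/m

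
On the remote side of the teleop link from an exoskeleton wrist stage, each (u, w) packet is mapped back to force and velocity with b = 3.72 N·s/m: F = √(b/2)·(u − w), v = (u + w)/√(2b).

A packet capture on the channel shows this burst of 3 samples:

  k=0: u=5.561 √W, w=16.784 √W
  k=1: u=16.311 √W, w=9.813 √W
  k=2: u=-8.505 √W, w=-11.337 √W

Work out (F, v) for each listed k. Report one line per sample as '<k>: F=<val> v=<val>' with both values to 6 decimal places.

0: F=-15.306131 v=8.192074
1: F=8.862090 v=9.577523
2: F=3.862333 v=-7.274430

k=0: u−w=-11.223000, u+w=22.345000; √(b/2)=1.363818, √(2b)=2.727636; F=1.363818×(-11.223)=-15.306131, v=22.345000/2.727636=8.192074
k=1: u−w=6.498000, u+w=26.124000; √(b/2)=1.363818, √(2b)=2.727636; F=1.363818×6.498=8.862090, v=26.124000/2.727636=9.577523
k=2: u−w=2.832000, u+w=-19.842000; √(b/2)=1.363818, √(2b)=2.727636; F=1.363818×2.832=3.862333, v=-19.842000/2.727636=-7.274430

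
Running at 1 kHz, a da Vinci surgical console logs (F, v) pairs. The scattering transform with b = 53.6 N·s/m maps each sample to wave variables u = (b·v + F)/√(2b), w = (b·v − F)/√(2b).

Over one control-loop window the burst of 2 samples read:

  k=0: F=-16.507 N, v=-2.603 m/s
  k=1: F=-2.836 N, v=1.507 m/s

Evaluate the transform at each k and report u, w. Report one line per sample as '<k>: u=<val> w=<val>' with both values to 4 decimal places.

k=0: b·v=53.6×(-2.603)=-139.5208; √(2b)=10.3537; u=(-139.5208+(-16.507))/10.3537=-15.0697, w=(-139.5208−(-16.507))/10.3537=-11.8811
k=1: b·v=53.6×1.507=80.7752; √(2b)=10.3537; u=(80.7752+(-2.836))/10.3537=7.5276, w=(80.7752−(-2.836))/10.3537=8.0755

0: u=-15.0697 w=-11.8811
1: u=7.5276 w=8.0755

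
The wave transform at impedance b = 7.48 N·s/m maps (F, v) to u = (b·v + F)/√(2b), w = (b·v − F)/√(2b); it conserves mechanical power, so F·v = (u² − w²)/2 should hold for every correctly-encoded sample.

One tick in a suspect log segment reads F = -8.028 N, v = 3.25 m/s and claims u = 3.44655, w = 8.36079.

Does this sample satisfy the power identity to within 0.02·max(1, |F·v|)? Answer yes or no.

F·v = (-8.028)×3.25 = -26.0910 W.
(u² − w²)/2 = (11.8787 − 69.9028)/2 = -29.0121 W.
|Δ| = 2.9211;  2% of max(1, |F·v|) = 0.5218.

no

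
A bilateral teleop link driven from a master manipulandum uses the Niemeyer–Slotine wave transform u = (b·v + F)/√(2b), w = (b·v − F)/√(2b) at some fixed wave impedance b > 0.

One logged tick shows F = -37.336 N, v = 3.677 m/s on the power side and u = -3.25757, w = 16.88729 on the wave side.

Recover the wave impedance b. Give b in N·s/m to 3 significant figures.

u + w = 13.6297;  u + w = √(2b)·v, so √(2b) = 13.6297/3.677 = 3.7068.
b = (√(2b))²/2 = 13.7400/2 = 6.8700.
(Check via u − w = 2F/√(2b): u − w = -20.1449, 2F/√(2b) = -20.1449.)

b = 6.87 N·s/m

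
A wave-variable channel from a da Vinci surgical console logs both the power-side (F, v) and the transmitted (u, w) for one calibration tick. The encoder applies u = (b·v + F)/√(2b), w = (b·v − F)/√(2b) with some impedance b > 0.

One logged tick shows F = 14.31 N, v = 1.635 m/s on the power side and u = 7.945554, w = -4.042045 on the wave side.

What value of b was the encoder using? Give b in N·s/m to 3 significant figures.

b = 2.85 N·s/m

u + w = 3.903509;  u + w = √(2b)·v, so √(2b) = 3.903509/1.635 = 2.387467.
b = (√(2b))²/2 = 5.700000/2 = 2.850000.
(Check via u − w = 2F/√(2b): u − w = 11.987599, 2F/√(2b) = 11.987599.)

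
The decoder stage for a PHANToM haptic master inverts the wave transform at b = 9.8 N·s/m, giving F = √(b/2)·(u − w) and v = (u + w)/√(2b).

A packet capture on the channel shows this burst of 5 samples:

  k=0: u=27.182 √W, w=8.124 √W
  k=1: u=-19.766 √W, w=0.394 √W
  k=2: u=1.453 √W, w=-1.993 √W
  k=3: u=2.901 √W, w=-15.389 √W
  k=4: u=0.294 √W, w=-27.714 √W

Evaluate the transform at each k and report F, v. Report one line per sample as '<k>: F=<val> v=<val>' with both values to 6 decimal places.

0: F=42.186681 v=7.974813
1: F=-44.626062 v=-4.375689
2: F=7.628046 v=-0.121974
3: F=40.486641 v=-2.820752
4: F=61.998351 v=-6.193547

k=0: u−w=19.058000, u+w=35.306000; √(b/2)=2.213594, √(2b)=4.427189; F=2.213594×19.058=42.186681, v=35.306000/4.427189=7.974813
k=1: u−w=-20.160000, u+w=-19.372000; √(b/2)=2.213594, √(2b)=4.427189; F=2.213594×(-20.16)=-44.626062, v=-19.372000/4.427189=-4.375689
k=2: u−w=3.446000, u+w=-0.540000; √(b/2)=2.213594, √(2b)=4.427189; F=2.213594×3.446=7.628046, v=-0.540000/4.427189=-0.121974
k=3: u−w=18.290000, u+w=-12.488000; √(b/2)=2.213594, √(2b)=4.427189; F=2.213594×18.29=40.486641, v=-12.488000/4.427189=-2.820752
k=4: u−w=28.008000, u+w=-27.420000; √(b/2)=2.213594, √(2b)=4.427189; F=2.213594×28.008=61.998351, v=-27.420000/4.427189=-6.193547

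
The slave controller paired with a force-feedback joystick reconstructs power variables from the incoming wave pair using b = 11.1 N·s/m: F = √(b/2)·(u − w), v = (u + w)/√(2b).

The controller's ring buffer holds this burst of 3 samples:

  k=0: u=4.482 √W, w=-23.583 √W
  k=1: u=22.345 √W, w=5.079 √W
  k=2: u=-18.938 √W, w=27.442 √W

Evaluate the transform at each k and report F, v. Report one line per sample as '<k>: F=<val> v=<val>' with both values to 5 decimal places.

0: F=66.11676 v=-4.05396
1: F=40.67600 v=5.82042
2: F=-109.26404 v=1.80487

k=0: u−w=28.06500, u+w=-19.10100; √(b/2)=2.35584, √(2b)=4.71169; F=2.35584×28.065=66.11676, v=-19.10100/4.71169=-4.05396
k=1: u−w=17.26600, u+w=27.42400; √(b/2)=2.35584, √(2b)=4.71169; F=2.35584×17.266=40.67600, v=27.42400/4.71169=5.82042
k=2: u−w=-46.38000, u+w=8.50400; √(b/2)=2.35584, √(2b)=4.71169; F=2.35584×(-46.38)=-109.26404, v=8.50400/4.71169=1.80487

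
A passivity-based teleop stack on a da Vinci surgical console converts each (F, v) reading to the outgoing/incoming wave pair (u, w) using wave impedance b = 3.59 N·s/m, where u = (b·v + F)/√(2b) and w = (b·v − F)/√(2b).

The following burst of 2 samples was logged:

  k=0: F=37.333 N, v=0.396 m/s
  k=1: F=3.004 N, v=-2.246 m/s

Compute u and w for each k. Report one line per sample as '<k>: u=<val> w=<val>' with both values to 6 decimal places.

k=0: b·v=3.59×0.396=1.421640; √(2b)=2.679552; u=(1.421640+37.333)/2.679552=14.463103, w=(1.421640−37.333)/2.679552=-13.402001
k=1: b·v=3.59×(-2.246)=-8.063140; √(2b)=2.679552; u=(-8.063140+3.004)/2.679552=-1.888054, w=(-8.063140−3.004)/2.679552=-4.130220

0: u=14.463103 w=-13.402001
1: u=-1.888054 w=-4.130220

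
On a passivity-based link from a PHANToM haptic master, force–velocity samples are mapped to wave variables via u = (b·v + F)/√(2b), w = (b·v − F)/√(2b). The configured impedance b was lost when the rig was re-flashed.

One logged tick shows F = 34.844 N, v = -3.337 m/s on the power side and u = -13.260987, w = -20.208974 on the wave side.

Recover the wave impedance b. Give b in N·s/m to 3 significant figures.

u + w = -33.469961;  u + w = √(2b)·v, so √(2b) = -33.469961/(-3.337) = 10.029955.
b = (√(2b))²/2 = 100.600004/2 = 50.300002.
(Check via u − w = 2F/√(2b): u − w = 6.947987, 2F/√(2b) = 6.947987.)

b = 50.3 N·s/m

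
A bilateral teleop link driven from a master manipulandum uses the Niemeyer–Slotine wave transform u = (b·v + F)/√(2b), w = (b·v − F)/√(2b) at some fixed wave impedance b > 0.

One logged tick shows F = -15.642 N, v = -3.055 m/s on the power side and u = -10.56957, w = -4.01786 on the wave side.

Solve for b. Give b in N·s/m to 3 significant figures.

u + w = -14.5874;  u + w = √(2b)·v, so √(2b) = -14.5874/(-3.055) = 4.7749.
b = (√(2b))²/2 = 22.8000/2 = 11.4000.
(Check via u − w = 2F/√(2b): u − w = -6.5517, 2F/√(2b) = -6.5517.)

b = 11.4 N·s/m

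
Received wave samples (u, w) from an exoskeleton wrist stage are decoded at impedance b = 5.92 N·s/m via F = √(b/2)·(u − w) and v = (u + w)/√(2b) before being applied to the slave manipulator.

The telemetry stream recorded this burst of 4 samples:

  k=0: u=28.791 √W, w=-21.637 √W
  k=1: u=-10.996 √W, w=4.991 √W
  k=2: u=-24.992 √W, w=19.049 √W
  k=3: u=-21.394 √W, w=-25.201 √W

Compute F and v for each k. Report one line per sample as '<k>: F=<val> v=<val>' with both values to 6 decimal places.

0: F=86.759612 v=2.079089
1: F=-27.505075 v=-1.745168
2: F=-75.771001 v=-1.727149
3: F=6.549810 v=-13.541397

k=0: u−w=50.428000, u+w=7.154000; √(b/2)=1.720465, √(2b)=3.440930; F=1.720465×50.428=86.759612, v=7.154000/3.440930=2.079089
k=1: u−w=-15.987000, u+w=-6.005000; √(b/2)=1.720465, √(2b)=3.440930; F=1.720465×(-15.987)=-27.505075, v=-6.005000/3.440930=-1.745168
k=2: u−w=-44.041000, u+w=-5.943000; √(b/2)=1.720465, √(2b)=3.440930; F=1.720465×(-44.041)=-75.771001, v=-5.943000/3.440930=-1.727149
k=3: u−w=3.807000, u+w=-46.595000; √(b/2)=1.720465, √(2b)=3.440930; F=1.720465×3.807=6.549810, v=-46.595000/3.440930=-13.541397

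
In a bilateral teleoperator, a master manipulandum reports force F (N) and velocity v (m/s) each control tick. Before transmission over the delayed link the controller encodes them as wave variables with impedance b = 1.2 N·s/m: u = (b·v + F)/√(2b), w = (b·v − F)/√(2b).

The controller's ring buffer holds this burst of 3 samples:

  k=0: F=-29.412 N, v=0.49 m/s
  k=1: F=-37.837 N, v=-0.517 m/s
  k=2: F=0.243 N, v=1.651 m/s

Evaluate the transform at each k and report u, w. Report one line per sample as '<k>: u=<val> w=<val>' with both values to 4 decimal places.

k=0: b·v=1.2×0.49=0.5880; √(2b)=1.5492; u=(0.5880+(-29.412))/1.5492=-18.6058, w=(0.5880−(-29.412))/1.5492=19.3649
k=1: b·v=1.2×(-0.517)=-0.6204; √(2b)=1.5492; u=(-0.6204+(-37.837))/1.5492=-24.8241, w=(-0.6204−(-37.837))/1.5492=24.0232
k=2: b·v=1.2×1.651=1.9812; √(2b)=1.5492; u=(1.9812+0.243)/1.5492=1.4357, w=(1.9812−0.243)/1.5492=1.1220

0: u=-18.6058 w=19.3649
1: u=-24.8241 w=24.0232
2: u=1.4357 w=1.1220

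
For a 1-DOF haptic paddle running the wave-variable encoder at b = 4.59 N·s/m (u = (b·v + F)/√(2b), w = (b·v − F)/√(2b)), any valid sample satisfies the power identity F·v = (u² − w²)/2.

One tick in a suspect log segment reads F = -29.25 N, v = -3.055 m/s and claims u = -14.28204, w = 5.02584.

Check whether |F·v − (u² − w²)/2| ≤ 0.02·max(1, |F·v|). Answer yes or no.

F·v = (-29.25)×(-3.055) = 89.3588 W.
(u² − w²)/2 = (203.9767 − 25.2591)/2 = 89.3588 W.
|Δ| = 0.0000;  2% of max(1, |F·v|) = 1.7872.

yes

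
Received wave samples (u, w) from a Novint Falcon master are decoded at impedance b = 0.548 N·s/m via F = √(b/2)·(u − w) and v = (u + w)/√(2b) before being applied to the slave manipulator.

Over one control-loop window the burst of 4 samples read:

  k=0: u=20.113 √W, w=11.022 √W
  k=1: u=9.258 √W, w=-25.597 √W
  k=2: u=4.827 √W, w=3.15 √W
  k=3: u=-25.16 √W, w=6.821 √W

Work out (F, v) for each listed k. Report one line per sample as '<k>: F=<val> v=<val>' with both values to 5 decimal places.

0: F=4.75868 v=29.74018
1: F=18.24485 v=-15.60703
2: F=0.87783 v=7.61964
3: F=-16.74046 v=-17.51743

k=0: u−w=9.09100, u+w=31.13500; √(b/2)=0.52345, √(2b)=1.04690; F=0.52345×9.091=4.75868, v=31.13500/1.04690=29.74018
k=1: u−w=34.85500, u+w=-16.33900; √(b/2)=0.52345, √(2b)=1.04690; F=0.52345×34.855=18.24485, v=-16.33900/1.04690=-15.60703
k=2: u−w=1.67700, u+w=7.97700; √(b/2)=0.52345, √(2b)=1.04690; F=0.52345×1.677=0.87783, v=7.97700/1.04690=7.61964
k=3: u−w=-31.98100, u+w=-18.33900; √(b/2)=0.52345, √(2b)=1.04690; F=0.52345×(-31.981)=-16.74046, v=-18.33900/1.04690=-17.51743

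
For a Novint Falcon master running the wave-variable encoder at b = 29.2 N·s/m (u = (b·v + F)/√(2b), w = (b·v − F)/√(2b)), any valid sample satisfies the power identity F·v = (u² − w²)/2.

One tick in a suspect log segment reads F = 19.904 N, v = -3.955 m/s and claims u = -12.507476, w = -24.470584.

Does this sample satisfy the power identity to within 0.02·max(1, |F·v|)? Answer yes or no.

no

F·v = 19.904×(-3.955) = -78.720320 W.
(u² − w²)/2 = (156.436956 − 598.809481)/2 = -221.186263 W.
|Δ| = 142.465943;  2% of max(1, |F·v|) = 1.574406.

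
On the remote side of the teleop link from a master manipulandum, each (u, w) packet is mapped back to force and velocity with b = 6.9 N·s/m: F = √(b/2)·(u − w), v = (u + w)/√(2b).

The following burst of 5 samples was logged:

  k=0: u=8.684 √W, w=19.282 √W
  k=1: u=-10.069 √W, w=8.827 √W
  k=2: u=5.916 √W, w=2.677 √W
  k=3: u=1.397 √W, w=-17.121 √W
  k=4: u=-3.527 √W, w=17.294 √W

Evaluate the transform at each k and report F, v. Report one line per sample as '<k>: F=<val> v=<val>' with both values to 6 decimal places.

0: F=-19.684911 v=7.528194
1: F=-35.097762 v=-0.334335
2: F=6.016175 v=2.313158
3: F=34.395658 v=-4.232759
4: F=-38.673291 v=3.705952

k=0: u−w=-10.598000, u+w=27.966000; √(b/2)=1.857418, √(2b)=3.714835; F=1.857418×(-10.598)=-19.684911, v=27.966000/3.714835=7.528194
k=1: u−w=-18.896000, u+w=-1.242000; √(b/2)=1.857418, √(2b)=3.714835; F=1.857418×(-18.896)=-35.097762, v=-1.242000/3.714835=-0.334335
k=2: u−w=3.239000, u+w=8.593000; √(b/2)=1.857418, √(2b)=3.714835; F=1.857418×3.239=6.016175, v=8.593000/3.714835=2.313158
k=3: u−w=18.518000, u+w=-15.724000; √(b/2)=1.857418, √(2b)=3.714835; F=1.857418×18.518=34.395658, v=-15.724000/3.714835=-4.232759
k=4: u−w=-20.821000, u+w=13.767000; √(b/2)=1.857418, √(2b)=3.714835; F=1.857418×(-20.821)=-38.673291, v=13.767000/3.714835=3.705952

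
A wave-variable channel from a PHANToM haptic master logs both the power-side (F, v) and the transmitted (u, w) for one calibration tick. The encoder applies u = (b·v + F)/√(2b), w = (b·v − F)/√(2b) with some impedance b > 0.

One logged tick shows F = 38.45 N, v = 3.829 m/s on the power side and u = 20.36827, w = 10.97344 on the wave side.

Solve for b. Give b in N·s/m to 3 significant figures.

b = 33.5 N·s/m

u + w = 31.3417;  u + w = √(2b)·v, so √(2b) = 31.3417/3.829 = 8.1854.
b = (√(2b))²/2 = 67.0000/2 = 33.5000.
(Check via u − w = 2F/√(2b): u − w = 9.3948, 2F/√(2b) = 9.3948.)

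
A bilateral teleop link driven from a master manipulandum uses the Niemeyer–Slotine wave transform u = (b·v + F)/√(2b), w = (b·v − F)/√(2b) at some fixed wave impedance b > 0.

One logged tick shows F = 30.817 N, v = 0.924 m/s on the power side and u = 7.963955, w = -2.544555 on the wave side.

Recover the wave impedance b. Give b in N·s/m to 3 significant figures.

u + w = 5.419400;  u + w = √(2b)·v, so √(2b) = 5.419400/0.924 = 5.865152.
b = (√(2b))²/2 = 34.400002/2 = 17.200001.
(Check via u − w = 2F/√(2b): u − w = 10.508510, 2F/√(2b) = 10.508509.)

b = 17.2 N·s/m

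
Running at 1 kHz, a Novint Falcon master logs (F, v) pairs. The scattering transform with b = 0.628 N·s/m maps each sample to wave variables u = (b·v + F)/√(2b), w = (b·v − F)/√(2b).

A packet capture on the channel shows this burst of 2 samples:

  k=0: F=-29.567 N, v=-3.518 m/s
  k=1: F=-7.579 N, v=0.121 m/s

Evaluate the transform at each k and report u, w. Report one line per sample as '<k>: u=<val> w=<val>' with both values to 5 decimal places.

k=0: b·v=0.628×(-3.518)=-2.20930; √(2b)=1.12071; u=(-2.20930+(-29.567))/1.12071=-28.35362, w=(-2.20930−(-29.567))/1.12071=24.41095
k=1: b·v=0.628×0.121=0.07599; √(2b)=1.12071; u=(0.07599+(-7.579))/1.12071=-6.69485, w=(0.07599−(-7.579))/1.12071=6.83046

0: u=-28.35362 w=24.41095
1: u=-6.69485 w=6.83046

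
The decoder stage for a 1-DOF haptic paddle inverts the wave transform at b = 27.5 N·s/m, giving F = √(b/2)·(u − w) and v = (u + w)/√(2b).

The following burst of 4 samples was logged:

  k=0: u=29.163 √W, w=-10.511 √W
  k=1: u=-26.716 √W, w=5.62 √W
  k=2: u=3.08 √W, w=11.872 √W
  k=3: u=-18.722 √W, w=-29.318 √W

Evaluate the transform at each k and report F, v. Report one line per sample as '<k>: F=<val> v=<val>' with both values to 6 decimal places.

0: F=147.115129 v=2.515035
1: F=-119.905097 v=-2.844584
2: F=-32.601609 v=2.016127
3: F=39.291020 v=-6.477712

k=0: u−w=39.674000, u+w=18.652000; √(b/2)=3.708099, √(2b)=7.416198; F=3.708099×39.674=147.115129, v=18.652000/7.416198=2.515035
k=1: u−w=-32.336000, u+w=-21.096000; √(b/2)=3.708099, √(2b)=7.416198; F=3.708099×(-32.336)=-119.905097, v=-21.096000/7.416198=-2.844584
k=2: u−w=-8.792000, u+w=14.952000; √(b/2)=3.708099, √(2b)=7.416198; F=3.708099×(-8.792)=-32.601609, v=14.952000/7.416198=2.016127
k=3: u−w=10.596000, u+w=-48.040000; √(b/2)=3.708099, √(2b)=7.416198; F=3.708099×10.596=39.291020, v=-48.040000/7.416198=-6.477712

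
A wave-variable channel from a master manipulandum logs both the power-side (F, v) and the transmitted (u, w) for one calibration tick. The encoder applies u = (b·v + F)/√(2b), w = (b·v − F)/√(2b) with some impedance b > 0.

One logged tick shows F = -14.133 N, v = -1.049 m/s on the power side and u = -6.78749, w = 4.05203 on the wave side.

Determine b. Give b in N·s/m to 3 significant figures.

u + w = -2.7355;  u + w = √(2b)·v, so √(2b) = -2.7355/(-1.049) = 2.6077.
b = (√(2b))²/2 = 6.8000/2 = 3.4000.
(Check via u − w = 2F/√(2b): u − w = -10.8395, 2F/√(2b) = -10.8395.)

b = 3.4 N·s/m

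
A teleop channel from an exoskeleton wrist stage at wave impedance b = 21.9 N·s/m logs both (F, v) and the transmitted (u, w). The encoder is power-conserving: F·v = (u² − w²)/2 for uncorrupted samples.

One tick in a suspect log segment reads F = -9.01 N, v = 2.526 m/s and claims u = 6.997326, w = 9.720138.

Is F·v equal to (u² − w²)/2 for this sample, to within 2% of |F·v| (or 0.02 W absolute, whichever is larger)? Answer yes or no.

F·v = (-9.01)×2.526 = -22.759260 W.
(u² − w²)/2 = (48.962571 − 94.481083)/2 = -22.759256 W.
|Δ| = 0.000004;  2% of max(1, |F·v|) = 0.455185.

yes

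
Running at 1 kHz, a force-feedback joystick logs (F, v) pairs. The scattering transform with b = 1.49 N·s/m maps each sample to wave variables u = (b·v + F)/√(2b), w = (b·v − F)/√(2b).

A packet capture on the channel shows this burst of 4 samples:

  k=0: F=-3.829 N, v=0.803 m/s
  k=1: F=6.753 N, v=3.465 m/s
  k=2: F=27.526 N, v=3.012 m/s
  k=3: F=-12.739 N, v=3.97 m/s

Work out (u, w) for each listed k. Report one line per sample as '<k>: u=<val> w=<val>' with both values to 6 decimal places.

k=0: b·v=1.49×0.803=1.196470; √(2b)=1.726268; u=(1.196470+(-3.829))/1.726268=-1.524984, w=(1.196470−(-3.829))/1.726268=2.911177
k=1: b·v=1.49×3.465=5.162850; √(2b)=1.726268; u=(5.162850+6.753)/1.726268=6.902667, w=(5.162850−6.753)/1.726268=-0.921149
k=2: b·v=1.49×3.012=4.487880; √(2b)=1.726268; u=(4.487880+27.526)/1.726268=18.545143, w=(4.487880−27.526)/1.726268=-13.345625
k=3: b·v=1.49×3.97=5.915300; √(2b)=1.726268; u=(5.915300+(-12.739))/1.726268=-3.952863, w=(5.915300−(-12.739))/1.726268=10.806146

0: u=-1.524984 w=2.911177
1: u=6.902667 w=-0.921149
2: u=18.545143 w=-13.345625
3: u=-3.952863 w=10.806146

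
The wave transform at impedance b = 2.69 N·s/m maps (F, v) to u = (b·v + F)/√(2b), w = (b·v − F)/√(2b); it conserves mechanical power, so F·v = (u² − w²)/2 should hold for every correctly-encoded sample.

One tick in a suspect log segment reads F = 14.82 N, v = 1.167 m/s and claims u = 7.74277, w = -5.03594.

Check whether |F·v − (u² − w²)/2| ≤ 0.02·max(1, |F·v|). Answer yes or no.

F·v = 14.82×1.167 = 17.2949 W.
(u² − w²)/2 = (59.9505 − 25.3607)/2 = 17.2949 W.
|Δ| = 0.0000;  2% of max(1, |F·v|) = 0.3459.

yes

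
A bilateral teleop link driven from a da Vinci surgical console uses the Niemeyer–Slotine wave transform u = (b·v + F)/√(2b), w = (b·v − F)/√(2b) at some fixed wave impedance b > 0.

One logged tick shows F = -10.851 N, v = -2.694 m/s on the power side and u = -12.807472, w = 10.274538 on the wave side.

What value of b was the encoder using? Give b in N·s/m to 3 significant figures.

b = 0.442 N·s/m

u + w = -2.532934;  u + w = √(2b)·v, so √(2b) = -2.532934/(-2.694) = 0.940213.
b = (√(2b))²/2 = 0.884001/2 = 0.442000.
(Check via u − w = 2F/√(2b): u − w = -23.082010, 2F/√(2b) = -23.082002.)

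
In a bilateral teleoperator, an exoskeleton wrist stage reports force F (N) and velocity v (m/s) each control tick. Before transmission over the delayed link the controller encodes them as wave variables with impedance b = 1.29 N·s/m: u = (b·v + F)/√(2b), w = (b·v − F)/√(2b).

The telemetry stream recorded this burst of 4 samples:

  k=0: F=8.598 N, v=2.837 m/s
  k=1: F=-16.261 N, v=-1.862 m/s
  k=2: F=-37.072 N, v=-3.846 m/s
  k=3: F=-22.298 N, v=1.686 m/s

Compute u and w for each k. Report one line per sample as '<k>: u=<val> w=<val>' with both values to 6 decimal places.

0: u=7.631329 w=-3.074433
1: u=-11.619064 w=8.628249
2: u=-26.168814 w=19.991224
3: u=-12.528070 w=15.236187

k=0: b·v=1.29×2.837=3.659730; √(2b)=1.606238; u=(3.659730+8.598)/1.606238=7.631329, w=(3.659730−8.598)/1.606238=-3.074433
k=1: b·v=1.29×(-1.862)=-2.401980; √(2b)=1.606238; u=(-2.401980+(-16.261))/1.606238=-11.619064, w=(-2.401980−(-16.261))/1.606238=8.628249
k=2: b·v=1.29×(-3.846)=-4.961340; √(2b)=1.606238; u=(-4.961340+(-37.072))/1.606238=-26.168814, w=(-4.961340−(-37.072))/1.606238=19.991224
k=3: b·v=1.29×1.686=2.174940; √(2b)=1.606238; u=(2.174940+(-22.298))/1.606238=-12.528070, w=(2.174940−(-22.298))/1.606238=15.236187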